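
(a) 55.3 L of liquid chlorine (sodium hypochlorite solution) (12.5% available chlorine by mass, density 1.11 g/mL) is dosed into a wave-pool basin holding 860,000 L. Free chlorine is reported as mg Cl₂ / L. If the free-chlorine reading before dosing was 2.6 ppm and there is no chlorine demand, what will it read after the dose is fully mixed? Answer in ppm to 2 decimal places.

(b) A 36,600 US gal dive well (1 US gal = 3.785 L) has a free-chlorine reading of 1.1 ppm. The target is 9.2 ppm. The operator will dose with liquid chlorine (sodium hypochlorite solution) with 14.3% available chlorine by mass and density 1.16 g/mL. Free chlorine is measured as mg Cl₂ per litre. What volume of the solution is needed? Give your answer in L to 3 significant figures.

(a) 11.52 ppm; (b) 6.76 L

(a) Mass of solution: 55.3 L × 1000 mL/L × 1.11 g/mL = 61,380 g.
(a) Available chlorine delivered: 61,380 g × 0.125 = 7673 g as Cl₂.
(a) Concentration rise: 7673 g / 860,000 L = 8.922 mg/L = 8.92 ppm.
(a) Final FC: 2.6 + 8.92 = 11.52 ppm.

(b) Volume: 36,600 US gal × 3.785 L/gal = 138,531 L.
(b) Chlorine deficit: 9.2 − 1.1 = 8.1 ppm = 8.1 mg/L as Cl₂.
(b) Cl₂ equivalent needed: 8.1 mg/L × 138,531 L = 1,122,000 mg = 1122 g.
(b) Product at 14.3% available chlorine: 1122 / 0.143 = 7847 g.
(b) Volume at density 1.16 g/mL: 7847 g ÷ 1.16 g/mL = 6765 mL.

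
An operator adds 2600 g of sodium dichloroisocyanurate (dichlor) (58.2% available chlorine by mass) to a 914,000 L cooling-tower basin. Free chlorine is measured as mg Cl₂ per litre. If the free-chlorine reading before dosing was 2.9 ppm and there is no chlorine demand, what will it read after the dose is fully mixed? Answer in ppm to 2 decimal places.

4.56 ppm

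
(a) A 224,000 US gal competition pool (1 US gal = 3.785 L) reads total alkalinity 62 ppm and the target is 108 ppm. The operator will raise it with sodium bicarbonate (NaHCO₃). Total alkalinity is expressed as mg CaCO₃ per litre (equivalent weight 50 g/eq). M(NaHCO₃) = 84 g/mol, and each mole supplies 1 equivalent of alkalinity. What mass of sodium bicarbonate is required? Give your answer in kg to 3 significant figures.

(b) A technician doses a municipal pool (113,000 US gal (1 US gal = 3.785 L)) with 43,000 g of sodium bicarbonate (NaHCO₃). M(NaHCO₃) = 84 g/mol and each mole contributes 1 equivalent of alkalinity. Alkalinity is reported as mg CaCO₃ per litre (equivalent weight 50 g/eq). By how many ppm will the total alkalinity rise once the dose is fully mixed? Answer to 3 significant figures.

(a) 65.5 kg; (b) 59.8 ppm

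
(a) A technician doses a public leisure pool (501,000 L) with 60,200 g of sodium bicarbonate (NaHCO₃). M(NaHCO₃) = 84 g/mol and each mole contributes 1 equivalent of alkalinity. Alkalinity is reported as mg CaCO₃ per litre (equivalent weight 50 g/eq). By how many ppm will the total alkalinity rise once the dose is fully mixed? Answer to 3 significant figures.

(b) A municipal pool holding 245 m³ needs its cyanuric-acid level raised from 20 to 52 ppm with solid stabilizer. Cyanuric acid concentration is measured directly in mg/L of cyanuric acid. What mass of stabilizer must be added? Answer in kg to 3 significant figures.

(a) 71.5 ppm; (b) 7.84 kg

(a) Moles of NaHCO₃: 60,200 g ÷ 84 g/mol = 716.7 mol → 716.7 eq of alkalinity.
(a) As CaCO₃: 716.7 eq × 50 g/eq = 35,830 g.
(a) Rise: 35,830 g / 501,000 L × 1000 = 71.52 mg/L.

(b) Volume: 245 m³ = 245,000 L.
(b) CYA to add: (52 − 20) = 32 mg/L × 245,000 L = 7840 g cyanuric acid.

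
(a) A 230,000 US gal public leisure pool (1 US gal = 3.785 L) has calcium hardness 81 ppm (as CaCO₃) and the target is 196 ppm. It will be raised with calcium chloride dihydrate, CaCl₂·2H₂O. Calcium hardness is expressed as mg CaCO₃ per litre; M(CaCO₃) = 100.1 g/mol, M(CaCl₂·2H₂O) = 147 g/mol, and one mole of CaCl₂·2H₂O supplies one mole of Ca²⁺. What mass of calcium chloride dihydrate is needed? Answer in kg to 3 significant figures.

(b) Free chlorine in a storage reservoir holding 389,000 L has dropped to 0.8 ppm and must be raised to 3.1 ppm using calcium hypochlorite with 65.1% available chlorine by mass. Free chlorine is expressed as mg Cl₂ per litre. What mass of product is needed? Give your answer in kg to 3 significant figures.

(a) Volume: 230,000 US gal × 3.785 L/gal = 870,550 L.
(a) Hardness to add: (196 − 81) = 115 mg/L as CaCO₃ × 870,550 L = 100,100 g as CaCO₃.
(a) Moles of Ca²⁺ (1 mol Ca²⁺ ≡ 1 mol CaCO₃): 100,100 / 100.1 g/mol = 1000 mol.
(a) Mass of CaCl₂·2H₂O: 1000 × 147 = 147,000 g.

(b) Chlorine deficit: 3.1 − 0.8 = 2.3 ppm = 2.3 mg/L as Cl₂.
(b) Cl₂ equivalent needed: 2.3 mg/L × 389,000 L = 894,700 mg = 894.7 g.
(b) Product at 65.1% available chlorine: 894.7 / 0.651 = 1374 g.

(a) 147 kg; (b) 1.37 kg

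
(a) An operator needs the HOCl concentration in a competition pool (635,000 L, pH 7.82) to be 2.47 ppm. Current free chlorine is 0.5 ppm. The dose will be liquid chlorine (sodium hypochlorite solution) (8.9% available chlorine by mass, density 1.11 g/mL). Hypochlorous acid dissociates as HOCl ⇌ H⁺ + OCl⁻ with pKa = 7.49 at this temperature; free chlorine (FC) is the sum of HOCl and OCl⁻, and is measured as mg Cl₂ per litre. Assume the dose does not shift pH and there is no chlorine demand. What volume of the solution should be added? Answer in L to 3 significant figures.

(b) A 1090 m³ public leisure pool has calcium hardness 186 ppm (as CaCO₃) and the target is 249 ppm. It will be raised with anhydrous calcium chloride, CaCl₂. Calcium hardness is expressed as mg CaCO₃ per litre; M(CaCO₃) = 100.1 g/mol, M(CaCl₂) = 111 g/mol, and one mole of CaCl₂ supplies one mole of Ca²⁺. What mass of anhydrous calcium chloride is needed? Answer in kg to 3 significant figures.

(a) [OCl⁻]/[HOCl] = 10^(pH − pKa) = 10^(7.82 − 7.49) = 2.138; fraction as HOCl = 1/(1 + 2.138) = 0.3187.
(a) Free chlorine required for 2.47 ppm HOCl: 2.47 / 0.3187 = 7.751 ppm.
(a) FC to add: 7.751 − 0.5 = 7.251 mg/L as Cl₂.
(a) Cl₂ equivalent: 7.251 mg/L × 635,000 L = 4604 g.
(a) Product at 8.9% available Cl: 4604 / 0.089 = 51,730 g.
(a) Volume: 51,730 g ÷ 1.11 g/mL = 46,610 mL.

(b) Volume: 1090 m³ = 1,090,000 L.
(b) Hardness to add: (249 − 186) = 63 mg/L as CaCO₃ × 1,090,000 L = 68,670 g as CaCO₃.
(b) Moles of Ca²⁺ (1 mol Ca²⁺ ≡ 1 mol CaCO₃): 68,670 / 100.1 g/mol = 686 mol.
(b) Mass of CaCl₂: 686 × 111 = 76,150 g.

(a) 46.6 L; (b) 76.1 kg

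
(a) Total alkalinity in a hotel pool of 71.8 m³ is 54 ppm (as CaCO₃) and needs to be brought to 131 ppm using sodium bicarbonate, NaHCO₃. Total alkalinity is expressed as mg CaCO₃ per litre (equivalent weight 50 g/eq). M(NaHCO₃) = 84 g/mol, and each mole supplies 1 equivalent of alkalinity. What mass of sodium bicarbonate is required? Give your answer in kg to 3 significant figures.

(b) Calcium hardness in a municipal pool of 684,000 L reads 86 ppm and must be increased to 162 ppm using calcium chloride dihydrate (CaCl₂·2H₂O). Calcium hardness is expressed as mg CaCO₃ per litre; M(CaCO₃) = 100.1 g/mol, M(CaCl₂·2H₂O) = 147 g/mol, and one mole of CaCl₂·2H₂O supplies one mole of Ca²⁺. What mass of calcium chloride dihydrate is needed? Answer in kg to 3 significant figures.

(a) Volume: 71.8 m³ = 71,800 L.
(a) Alkalinity to add: (131 − 54) = 77 mg/L as CaCO₃ × 71,800 L = 5529 g as CaCO₃.
(a) Equivalents: 5529 g ÷ 50 g/eq = 110.6 eq.
(a) NaHCO₃ supplies 1 eq per mole → 110.6 mol.
(a) Mass: 110.6 mol × 84 g/mol = 9288 g.

(b) Hardness to add: (162 − 86) = 76 mg/L as CaCO₃ × 684,000 L = 51,980 g as CaCO₃.
(b) Moles of Ca²⁺ (1 mol Ca²⁺ ≡ 1 mol CaCO₃): 51,980 / 100.1 g/mol = 519.3 mol.
(b) Mass of CaCl₂·2H₂O: 519.3 × 147 = 76,340 g.

(a) 9.29 kg; (b) 76.3 kg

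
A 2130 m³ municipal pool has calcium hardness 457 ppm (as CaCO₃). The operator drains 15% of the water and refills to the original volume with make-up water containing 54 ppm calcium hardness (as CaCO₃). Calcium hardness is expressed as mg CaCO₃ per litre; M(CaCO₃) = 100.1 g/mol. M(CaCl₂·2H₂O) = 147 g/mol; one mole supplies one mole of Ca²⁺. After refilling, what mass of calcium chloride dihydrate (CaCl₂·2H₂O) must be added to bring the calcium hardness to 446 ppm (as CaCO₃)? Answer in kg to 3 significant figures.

155 kg

Volume: 2130 m³ = 2,130,000 L.
After draining 15% and refilling: 457 × 0.85 + 54 × 0.15 = 396.55 ppm.
Deficit to target: 446 − 396.55 = 49.45 mg/L.
As CaCO₃: 49.45 mg/L × 2,130,000 L = 105,300 g; ÷ 100.1 = 1052 mol Ca²⁺.
Mass: 1052 × 147 = 154,700 g.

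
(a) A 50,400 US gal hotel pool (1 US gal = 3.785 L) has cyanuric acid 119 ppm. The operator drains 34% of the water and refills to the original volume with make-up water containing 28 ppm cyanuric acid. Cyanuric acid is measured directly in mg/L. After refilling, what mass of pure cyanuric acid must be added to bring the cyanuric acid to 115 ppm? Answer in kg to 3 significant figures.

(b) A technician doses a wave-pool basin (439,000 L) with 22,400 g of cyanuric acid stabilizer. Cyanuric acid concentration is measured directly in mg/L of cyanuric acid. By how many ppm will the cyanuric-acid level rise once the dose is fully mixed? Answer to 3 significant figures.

(a) 5.14 kg; (b) 51.0 ppm

(a) Volume: 50,400 US gal × 3.785 L/gal = 190,764 L.
(a) After draining 34% and refilling: 119 × 0.66 + 28 × 0.34 = 88.06 ppm.
(a) Deficit to target: 115 − 88.06 = 26.94 mg/L.
(a) Mass: 26.94 mg/L × 190,764 L = 5139 g cyanuric acid.

(b) Rise: 22,400 g / 439,000 L × 1000 = 51.03 mg/L.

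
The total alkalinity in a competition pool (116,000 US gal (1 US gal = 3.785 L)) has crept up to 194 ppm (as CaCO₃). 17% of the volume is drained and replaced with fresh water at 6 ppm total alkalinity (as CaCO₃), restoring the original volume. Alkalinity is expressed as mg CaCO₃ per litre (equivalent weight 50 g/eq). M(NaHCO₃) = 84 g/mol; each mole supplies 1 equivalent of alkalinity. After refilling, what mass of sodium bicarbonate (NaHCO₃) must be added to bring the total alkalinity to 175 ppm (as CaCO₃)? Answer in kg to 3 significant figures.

Volume: 116,000 US gal × 3.785 L/gal = 439,060 L.
After draining 17% and refilling: 194 × 0.83 + 6 × 0.17 = 162.04 ppm.
Deficit to target: 175 − 162.04 = 12.96 mg/L.
As CaCO₃: 12.96 mg/L × 439,060 L = 5690 g; ÷ 50 g/eq ÷ 1 = 113.8 mol NaHCO₃.
Mass: 113.8 × 84 = 9560 g.

9.56 kg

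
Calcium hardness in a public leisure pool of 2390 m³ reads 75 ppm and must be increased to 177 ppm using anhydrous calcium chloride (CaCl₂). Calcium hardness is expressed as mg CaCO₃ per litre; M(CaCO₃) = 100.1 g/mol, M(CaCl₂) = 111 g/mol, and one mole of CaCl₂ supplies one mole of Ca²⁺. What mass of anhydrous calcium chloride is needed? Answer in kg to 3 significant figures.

Volume: 2390 m³ = 2,390,000 L.
Hardness to add: (177 − 75) = 102 mg/L as CaCO₃ × 2,390,000 L = 243,800 g as CaCO₃.
Moles of Ca²⁺ (1 mol Ca²⁺ ≡ 1 mol CaCO₃): 243,800 / 100.1 g/mol = 2435 mol.
Mass of CaCl₂: 2435 × 111 = 270,300 g.

270 kg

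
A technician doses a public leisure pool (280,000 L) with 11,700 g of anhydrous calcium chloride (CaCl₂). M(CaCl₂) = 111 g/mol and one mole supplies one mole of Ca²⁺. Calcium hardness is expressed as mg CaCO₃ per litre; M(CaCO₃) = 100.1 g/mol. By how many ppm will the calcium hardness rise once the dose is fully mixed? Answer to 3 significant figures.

Moles of Ca²⁺: 11,700 g ÷ 111 g/mol = 105.4 mol.
As CaCO₃: 105.4 mol × 100.1 g/mol = 10,550 g.
Rise: 10,550 g / 280,000 L × 1000 = 37.68 mg/L.

37.7 ppm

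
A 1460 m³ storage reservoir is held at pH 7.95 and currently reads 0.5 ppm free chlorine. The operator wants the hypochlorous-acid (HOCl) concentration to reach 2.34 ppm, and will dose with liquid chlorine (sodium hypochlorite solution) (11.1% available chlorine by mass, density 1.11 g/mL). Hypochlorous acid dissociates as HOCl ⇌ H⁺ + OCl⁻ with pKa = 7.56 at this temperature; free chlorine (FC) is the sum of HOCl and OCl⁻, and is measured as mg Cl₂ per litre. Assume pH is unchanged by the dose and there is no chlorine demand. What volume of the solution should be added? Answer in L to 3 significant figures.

89.9 L

Volume: 1460 m³ = 1,460,000 L.
[OCl⁻]/[HOCl] = 10^(pH − pKa) = 10^(7.95 − 7.56) = 2.455; fraction as HOCl = 1/(1 + 2.455) = 0.2895.
Free chlorine required for 2.34 ppm HOCl: 2.34 / 0.2895 = 8.084 ppm.
FC to add: 8.084 − 0.5 = 7.584 mg/L as Cl₂.
Cl₂ equivalent: 7.584 mg/L × 1,460,000 L = 11,070 g.
Product at 11.1% available Cl: 11,070 / 0.111 = 99,750 g.
Volume: 99,750 g ÷ 1.11 g/mL = 89,870 mL.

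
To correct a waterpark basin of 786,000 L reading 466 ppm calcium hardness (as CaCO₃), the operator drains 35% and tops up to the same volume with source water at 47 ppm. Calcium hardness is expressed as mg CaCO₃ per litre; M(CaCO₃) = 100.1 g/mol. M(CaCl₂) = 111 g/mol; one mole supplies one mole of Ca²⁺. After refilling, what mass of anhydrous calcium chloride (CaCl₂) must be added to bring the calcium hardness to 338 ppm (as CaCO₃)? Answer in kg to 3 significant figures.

After draining 35% and refilling: 466 × 0.65 + 47 × 0.35 = 319.35 ppm.
Deficit to target: 338 − 319.35 = 18.65 mg/L.
As CaCO₃: 18.65 mg/L × 786,000 L = 14,660 g; ÷ 100.1 = 146.4 mol Ca²⁺.
Mass: 146.4 × 111 = 16,260 g.

16.3 kg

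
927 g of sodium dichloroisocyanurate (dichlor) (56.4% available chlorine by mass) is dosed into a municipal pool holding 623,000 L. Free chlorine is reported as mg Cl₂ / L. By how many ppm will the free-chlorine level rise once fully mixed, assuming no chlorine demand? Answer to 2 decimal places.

Available chlorine delivered: 927 g × 0.564 = 522.8 g as Cl₂.
Concentration rise: 522.8 g / 623,000 L = 0.8392 mg/L = 0.84 ppm.

0.84 ppm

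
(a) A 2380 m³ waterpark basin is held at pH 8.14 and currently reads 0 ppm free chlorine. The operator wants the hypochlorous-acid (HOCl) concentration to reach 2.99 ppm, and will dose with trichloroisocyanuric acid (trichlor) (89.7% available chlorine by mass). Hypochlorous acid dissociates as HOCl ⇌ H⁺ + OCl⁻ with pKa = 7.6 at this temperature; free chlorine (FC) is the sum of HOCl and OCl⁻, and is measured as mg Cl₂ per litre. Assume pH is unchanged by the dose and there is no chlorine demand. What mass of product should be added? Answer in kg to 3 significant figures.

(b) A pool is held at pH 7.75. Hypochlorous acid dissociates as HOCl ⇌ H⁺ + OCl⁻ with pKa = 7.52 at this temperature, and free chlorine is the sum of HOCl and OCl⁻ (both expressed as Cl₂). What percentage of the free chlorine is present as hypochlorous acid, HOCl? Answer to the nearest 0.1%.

(a) 35.4 kg; (b) 37.1%

(a) Volume: 2380 m³ = 2,380,000 L.
(a) [OCl⁻]/[HOCl] = 10^(pH − pKa) = 10^(8.14 − 7.6) = 3.467; fraction as HOCl = 1/(1 + 3.467) = 0.2238.
(a) Free chlorine required for 2.99 ppm HOCl: 2.99 / 0.2238 = 13.36 ppm.
(a) FC to add: 13.36 − 0 = 13.36 mg/L as Cl₂.
(a) Cl₂ equivalent: 13.36 mg/L × 2,380,000 L = 31,790 g.
(a) Product at 89.7% available Cl: 31,790 / 0.897 = 35,440 g.

(b) [OCl⁻]/[HOCl] = 10^(pH − pKa) = 10^(7.75 − 7.52) = 10^0.23 = 1.698.
(b) Fraction as HOCl = 1 / (1 + 1.698) = 0.3706.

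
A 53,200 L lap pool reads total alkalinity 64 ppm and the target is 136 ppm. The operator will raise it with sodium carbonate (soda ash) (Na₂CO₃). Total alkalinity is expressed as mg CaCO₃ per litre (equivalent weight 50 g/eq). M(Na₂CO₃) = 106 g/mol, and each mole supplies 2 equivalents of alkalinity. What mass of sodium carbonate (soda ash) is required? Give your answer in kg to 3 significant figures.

4.06 kg

Alkalinity to add: (136 − 64) = 72 mg/L as CaCO₃ × 53,200 L = 3830 g as CaCO₃.
Equivalents: 3830 g ÷ 50 g/eq = 76.61 eq.
Each mole of Na₂CO₃ supplies 2 eq, so 76.61 / 2 = 38.3 mol.
Mass: 38.3 mol × 106 g/mol = 4060 g.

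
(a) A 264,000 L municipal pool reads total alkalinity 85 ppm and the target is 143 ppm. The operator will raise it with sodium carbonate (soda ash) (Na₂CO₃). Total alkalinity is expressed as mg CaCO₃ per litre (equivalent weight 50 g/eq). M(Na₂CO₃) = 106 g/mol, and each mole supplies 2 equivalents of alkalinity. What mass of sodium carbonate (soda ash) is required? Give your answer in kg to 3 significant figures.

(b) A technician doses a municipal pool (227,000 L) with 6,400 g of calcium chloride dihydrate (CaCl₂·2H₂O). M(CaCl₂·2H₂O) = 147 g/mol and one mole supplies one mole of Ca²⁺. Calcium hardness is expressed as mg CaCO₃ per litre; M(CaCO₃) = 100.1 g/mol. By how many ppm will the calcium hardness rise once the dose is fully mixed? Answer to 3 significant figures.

(a) Alkalinity to add: (143 − 85) = 58 mg/L as CaCO₃ × 264,000 L = 15,310 g as CaCO₃.
(a) Equivalents: 15,310 g ÷ 50 g/eq = 306.2 eq.
(a) Each mole of Na₂CO₃ supplies 2 eq, so 306.2 / 2 = 153.1 mol.
(a) Mass: 153.1 mol × 106 g/mol = 16,230 g.

(b) Moles of Ca²⁺: 6,400 g ÷ 147 g/mol = 43.54 mol.
(b) As CaCO₃: 43.54 mol × 100.1 g/mol = 4358 g.
(b) Rise: 4358 g / 227,000 L × 1000 = 19.2 mg/L.

(a) 16.2 kg; (b) 19.2 ppm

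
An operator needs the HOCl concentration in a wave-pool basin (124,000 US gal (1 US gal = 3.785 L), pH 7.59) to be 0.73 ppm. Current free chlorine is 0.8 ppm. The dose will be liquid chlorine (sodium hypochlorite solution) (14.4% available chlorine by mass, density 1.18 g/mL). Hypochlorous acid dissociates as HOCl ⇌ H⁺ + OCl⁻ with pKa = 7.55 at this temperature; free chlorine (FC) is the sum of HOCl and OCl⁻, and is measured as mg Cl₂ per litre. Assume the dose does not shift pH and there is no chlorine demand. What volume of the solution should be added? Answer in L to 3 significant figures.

2.02 L

Volume: 124,000 US gal × 3.785 L/gal = 469,340 L.
[OCl⁻]/[HOCl] = 10^(pH − pKa) = 10^(7.59 − 7.55) = 1.096; fraction as HOCl = 1/(1 + 1.096) = 0.477.
Free chlorine required for 0.73 ppm HOCl: 0.73 / 0.477 = 1.53 ppm.
FC to add: 1.53 − 0.8 = 0.7304 mg/L as Cl₂.
Cl₂ equivalent: 0.7304 mg/L × 469,340 L = 342.8 g.
Product at 14.4% available Cl: 342.8 / 0.144 = 2381 g.
Volume: 2381 g ÷ 1.18 g/mL = 2018 mL.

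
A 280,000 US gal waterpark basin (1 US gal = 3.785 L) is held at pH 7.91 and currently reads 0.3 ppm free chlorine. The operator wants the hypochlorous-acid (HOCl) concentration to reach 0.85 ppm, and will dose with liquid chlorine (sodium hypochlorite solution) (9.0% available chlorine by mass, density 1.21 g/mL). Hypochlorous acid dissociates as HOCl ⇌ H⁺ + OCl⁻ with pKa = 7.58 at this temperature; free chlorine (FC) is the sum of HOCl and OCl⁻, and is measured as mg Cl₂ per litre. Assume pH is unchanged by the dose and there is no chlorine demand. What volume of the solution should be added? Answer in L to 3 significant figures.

Volume: 280,000 US gal × 3.785 L/gal = 1,059,800 L.
[OCl⁻]/[HOCl] = 10^(pH − pKa) = 10^(7.91 − 7.58) = 2.138; fraction as HOCl = 1/(1 + 2.138) = 0.3187.
Free chlorine required for 0.85 ppm HOCl: 0.85 / 0.3187 = 2.667 ppm.
FC to add: 2.667 − 0.3 = 2.367 mg/L as Cl₂.
Cl₂ equivalent: 2.367 mg/L × 1,059,800 L = 2509 g.
Product at 9.0% available Cl: 2509 / 0.09 = 27,880 g.
Volume: 27,880 g ÷ 1.21 g/mL = 23,040 mL.

23.0 L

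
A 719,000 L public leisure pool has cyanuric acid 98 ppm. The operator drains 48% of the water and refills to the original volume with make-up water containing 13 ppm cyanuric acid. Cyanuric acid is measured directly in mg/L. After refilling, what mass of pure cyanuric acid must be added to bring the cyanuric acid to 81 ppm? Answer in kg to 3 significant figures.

After draining 48% and refilling: 98 × 0.52 + 13 × 0.48 = 57.2 ppm.
Deficit to target: 81 − 57.2 = 23.8 mg/L.
Mass: 23.8 mg/L × 719,000 L = 17,110 g cyanuric acid.

17.1 kg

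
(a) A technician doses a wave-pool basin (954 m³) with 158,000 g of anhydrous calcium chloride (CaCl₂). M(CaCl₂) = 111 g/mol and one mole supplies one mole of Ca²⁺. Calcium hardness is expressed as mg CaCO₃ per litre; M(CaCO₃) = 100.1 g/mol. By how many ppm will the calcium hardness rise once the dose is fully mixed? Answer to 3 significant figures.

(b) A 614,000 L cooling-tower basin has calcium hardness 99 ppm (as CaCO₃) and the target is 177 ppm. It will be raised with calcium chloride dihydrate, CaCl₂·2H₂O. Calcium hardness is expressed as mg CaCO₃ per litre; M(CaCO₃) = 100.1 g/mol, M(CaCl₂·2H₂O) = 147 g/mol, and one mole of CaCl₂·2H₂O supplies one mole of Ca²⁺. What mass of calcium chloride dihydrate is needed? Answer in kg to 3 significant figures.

(a) Volume: 954 m³ = 954,000 L.
(a) Moles of Ca²⁺: 158,000 g ÷ 111 g/mol = 1423 mol.
(a) As CaCO₃: 1423 mol × 100.1 g/mol = 142,500 g.
(a) Rise: 142,500 g / 954,000 L × 1000 = 149.4 mg/L.

(b) Hardness to add: (177 − 99) = 78 mg/L as CaCO₃ × 614,000 L = 47,890 g as CaCO₃.
(b) Moles of Ca²⁺ (1 mol Ca²⁺ ≡ 1 mol CaCO₃): 47,890 / 100.1 g/mol = 478.4 mol.
(b) Mass of CaCl₂·2H₂O: 478.4 × 147 = 70,330 g.

(a) 149 ppm; (b) 70.3 kg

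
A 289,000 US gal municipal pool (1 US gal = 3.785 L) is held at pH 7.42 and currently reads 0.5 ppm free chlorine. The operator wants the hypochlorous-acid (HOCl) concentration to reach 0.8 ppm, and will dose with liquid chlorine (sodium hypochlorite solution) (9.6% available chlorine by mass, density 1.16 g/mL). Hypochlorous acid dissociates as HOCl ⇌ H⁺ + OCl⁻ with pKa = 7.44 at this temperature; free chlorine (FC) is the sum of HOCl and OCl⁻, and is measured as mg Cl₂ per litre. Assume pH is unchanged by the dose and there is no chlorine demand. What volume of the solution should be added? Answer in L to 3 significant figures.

10.5 L

Volume: 289,000 US gal × 3.785 L/gal = 1,093,865 L.
[OCl⁻]/[HOCl] = 10^(pH − pKa) = 10^(7.42 − 7.44) = 0.955; fraction as HOCl = 1/(1 + 0.955) = 0.5115.
Free chlorine required for 0.8 ppm HOCl: 0.8 / 0.5115 = 1.564 ppm.
FC to add: 1.564 − 0.5 = 1.064 mg/L as Cl₂.
Cl₂ equivalent: 1.064 mg/L × 1,093,865 L = 1164 g.
Product at 9.6% available Cl: 1164 / 0.096 = 12,120 g.
Volume: 12,120 g ÷ 1.16 g/mL = 10,450 mL.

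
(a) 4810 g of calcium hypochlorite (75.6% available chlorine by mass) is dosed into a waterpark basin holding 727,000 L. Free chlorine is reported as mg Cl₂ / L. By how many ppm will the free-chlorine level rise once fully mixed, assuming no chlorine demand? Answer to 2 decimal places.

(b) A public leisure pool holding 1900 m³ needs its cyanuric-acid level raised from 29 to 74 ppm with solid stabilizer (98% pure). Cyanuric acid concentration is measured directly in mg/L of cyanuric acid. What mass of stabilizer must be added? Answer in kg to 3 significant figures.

(a) 5.00 ppm; (b) 87.2 kg

(a) Available chlorine delivered: 4810 g × 0.756 = 3636 g as Cl₂.
(a) Concentration rise: 3636 g / 727,000 L = 5.002 mg/L = 5.00 ppm.

(b) Volume: 1900 m³ = 1,900,000 L.
(b) CYA to add: (74 − 29) = 45 mg/L × 1,900,000 L = 85,500 g cyanuric acid.
(b) At 98% purity: 85,500 / 0.98 = 87,240 g product.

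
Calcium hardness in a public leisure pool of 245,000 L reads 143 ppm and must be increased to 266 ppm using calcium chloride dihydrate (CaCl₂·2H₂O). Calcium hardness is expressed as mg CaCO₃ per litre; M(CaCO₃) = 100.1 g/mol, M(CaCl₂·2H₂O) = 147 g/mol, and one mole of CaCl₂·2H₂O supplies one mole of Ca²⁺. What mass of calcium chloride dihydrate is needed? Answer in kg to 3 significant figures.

Hardness to add: (266 − 143) = 123 mg/L as CaCO₃ × 245,000 L = 30,140 g as CaCO₃.
Moles of Ca²⁺ (1 mol Ca²⁺ ≡ 1 mol CaCO₃): 30,140 / 100.1 g/mol = 301 mol.
Mass of CaCl₂·2H₂O: 301 × 147 = 44,250 g.

44.3 kg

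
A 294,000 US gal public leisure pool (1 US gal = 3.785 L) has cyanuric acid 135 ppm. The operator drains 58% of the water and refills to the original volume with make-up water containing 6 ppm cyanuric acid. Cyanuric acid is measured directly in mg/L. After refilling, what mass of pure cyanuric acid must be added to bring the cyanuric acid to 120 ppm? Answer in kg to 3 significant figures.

Volume: 294,000 US gal × 3.785 L/gal = 1,112,790 L.
After draining 58% and refilling: 135 × 0.42 + 6 × 0.58 = 60.18 ppm.
Deficit to target: 120 − 60.18 = 59.82 mg/L.
Mass: 59.82 mg/L × 1,112,790 L = 66,570 g cyanuric acid.

66.6 kg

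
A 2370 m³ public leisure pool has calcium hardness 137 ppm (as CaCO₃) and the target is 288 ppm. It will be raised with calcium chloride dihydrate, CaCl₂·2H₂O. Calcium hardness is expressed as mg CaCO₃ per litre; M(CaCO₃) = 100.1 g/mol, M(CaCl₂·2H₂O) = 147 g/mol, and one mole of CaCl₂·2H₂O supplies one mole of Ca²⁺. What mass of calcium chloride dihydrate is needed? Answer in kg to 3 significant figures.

Volume: 2370 m³ = 2,370,000 L.
Hardness to add: (288 − 137) = 151 mg/L as CaCO₃ × 2,370,000 L = 357,900 g as CaCO₃.
Moles of Ca²⁺ (1 mol Ca²⁺ ≡ 1 mol CaCO₃): 357,900 / 100.1 g/mol = 3575 mol.
Mass of CaCl₂·2H₂O: 3575 × 147 = 525,500 g.

526 kg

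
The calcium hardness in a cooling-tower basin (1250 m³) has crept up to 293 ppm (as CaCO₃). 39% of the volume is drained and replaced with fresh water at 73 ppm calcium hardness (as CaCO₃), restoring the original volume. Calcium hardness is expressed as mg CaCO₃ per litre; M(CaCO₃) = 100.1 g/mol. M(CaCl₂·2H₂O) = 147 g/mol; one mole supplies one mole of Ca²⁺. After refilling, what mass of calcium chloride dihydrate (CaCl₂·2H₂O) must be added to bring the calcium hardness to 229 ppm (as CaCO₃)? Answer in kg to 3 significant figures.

Volume: 1250 m³ = 1,250,000 L.
After draining 39% and refilling: 293 × 0.61 + 73 × 0.39 = 207.2 ppm.
Deficit to target: 229 − 207.2 = 21.8 mg/L.
As CaCO₃: 21.8 mg/L × 1,250,000 L = 27,250 g; ÷ 100.1 = 272.2 mol Ca²⁺.
Mass: 272.2 × 147 = 40,020 g.

40.0 kg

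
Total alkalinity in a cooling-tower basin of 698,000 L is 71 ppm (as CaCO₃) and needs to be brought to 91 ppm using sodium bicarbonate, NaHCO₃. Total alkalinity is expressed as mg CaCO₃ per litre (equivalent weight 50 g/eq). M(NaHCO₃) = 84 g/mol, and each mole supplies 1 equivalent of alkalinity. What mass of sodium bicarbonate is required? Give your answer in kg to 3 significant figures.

23.5 kg

Alkalinity to add: (91 − 71) = 20 mg/L as CaCO₃ × 698,000 L = 13,960 g as CaCO₃.
Equivalents: 13,960 g ÷ 50 g/eq = 279.2 eq.
NaHCO₃ supplies 1 eq per mole → 279.2 mol.
Mass: 279.2 mol × 84 g/mol = 23,450 g.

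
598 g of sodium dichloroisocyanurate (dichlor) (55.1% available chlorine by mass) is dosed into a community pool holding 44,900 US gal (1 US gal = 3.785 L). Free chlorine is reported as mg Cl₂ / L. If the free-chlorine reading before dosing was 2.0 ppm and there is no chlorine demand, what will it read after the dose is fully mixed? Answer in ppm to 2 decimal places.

3.94 ppm

Volume: 44,900 US gal × 3.785 L/gal = 169,946 L.
Available chlorine delivered: 598 g × 0.551 = 329.5 g as Cl₂.
Concentration rise: 329.5 g / 169,946 L = 1.939 mg/L = 1.94 ppm.
Final FC: 2.0 + 1.94 = 3.94 ppm.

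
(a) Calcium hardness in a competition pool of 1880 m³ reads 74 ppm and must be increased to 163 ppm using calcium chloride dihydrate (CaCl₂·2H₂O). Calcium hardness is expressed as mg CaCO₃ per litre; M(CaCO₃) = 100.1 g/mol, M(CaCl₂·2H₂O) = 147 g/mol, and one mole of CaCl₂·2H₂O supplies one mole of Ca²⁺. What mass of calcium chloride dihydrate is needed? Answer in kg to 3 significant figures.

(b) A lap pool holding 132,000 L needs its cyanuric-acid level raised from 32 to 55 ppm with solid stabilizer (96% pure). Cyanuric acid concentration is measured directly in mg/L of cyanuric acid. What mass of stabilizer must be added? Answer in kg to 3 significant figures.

(a) 246 kg; (b) 3.16 kg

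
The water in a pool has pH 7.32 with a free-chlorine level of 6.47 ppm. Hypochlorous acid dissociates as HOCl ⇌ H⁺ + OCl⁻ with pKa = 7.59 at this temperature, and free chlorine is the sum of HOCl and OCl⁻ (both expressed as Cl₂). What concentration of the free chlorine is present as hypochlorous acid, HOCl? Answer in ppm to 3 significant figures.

[OCl⁻]/[HOCl] = 10^(pH − pKa) = 10^(7.32 − 7.59) = 10^-0.27 = 0.537.
Fraction as HOCl = 1 / (1 + 0.537) = 0.6506.
HOCl = 0.6506 × 6.47 ppm = 4.209 ppm.

4.21 ppm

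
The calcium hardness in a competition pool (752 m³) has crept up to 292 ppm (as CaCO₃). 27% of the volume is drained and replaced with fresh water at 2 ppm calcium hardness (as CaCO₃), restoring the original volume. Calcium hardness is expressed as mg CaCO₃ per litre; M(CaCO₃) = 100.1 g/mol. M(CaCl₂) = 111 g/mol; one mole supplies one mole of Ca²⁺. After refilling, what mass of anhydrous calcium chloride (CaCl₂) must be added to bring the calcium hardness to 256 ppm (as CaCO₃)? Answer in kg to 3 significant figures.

35.3 kg

Volume: 752 m³ = 752,000 L.
After draining 27% and refilling: 292 × 0.73 + 2 × 0.27 = 213.7 ppm.
Deficit to target: 256 − 213.7 = 42.3 mg/L.
As CaCO₃: 42.3 mg/L × 752,000 L = 31,810 g; ÷ 100.1 = 317.8 mol Ca²⁺.
Mass: 317.8 × 111 = 35,270 g.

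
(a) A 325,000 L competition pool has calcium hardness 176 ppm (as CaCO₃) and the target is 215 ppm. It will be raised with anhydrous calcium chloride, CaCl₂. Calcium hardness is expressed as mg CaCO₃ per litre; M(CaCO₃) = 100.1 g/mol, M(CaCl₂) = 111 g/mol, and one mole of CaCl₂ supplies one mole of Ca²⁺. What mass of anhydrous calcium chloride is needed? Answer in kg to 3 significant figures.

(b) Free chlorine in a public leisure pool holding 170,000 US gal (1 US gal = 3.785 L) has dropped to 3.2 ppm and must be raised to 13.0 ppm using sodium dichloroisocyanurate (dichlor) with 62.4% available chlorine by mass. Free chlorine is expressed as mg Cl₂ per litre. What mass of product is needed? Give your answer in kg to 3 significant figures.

(a) 14.1 kg; (b) 10.1 kg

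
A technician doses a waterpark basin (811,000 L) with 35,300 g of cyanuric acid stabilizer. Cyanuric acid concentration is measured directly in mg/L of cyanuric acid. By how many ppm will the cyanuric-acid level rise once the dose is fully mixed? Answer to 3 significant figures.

43.5 ppm

Rise: 35,300 g / 811,000 L × 1000 = 43.53 mg/L.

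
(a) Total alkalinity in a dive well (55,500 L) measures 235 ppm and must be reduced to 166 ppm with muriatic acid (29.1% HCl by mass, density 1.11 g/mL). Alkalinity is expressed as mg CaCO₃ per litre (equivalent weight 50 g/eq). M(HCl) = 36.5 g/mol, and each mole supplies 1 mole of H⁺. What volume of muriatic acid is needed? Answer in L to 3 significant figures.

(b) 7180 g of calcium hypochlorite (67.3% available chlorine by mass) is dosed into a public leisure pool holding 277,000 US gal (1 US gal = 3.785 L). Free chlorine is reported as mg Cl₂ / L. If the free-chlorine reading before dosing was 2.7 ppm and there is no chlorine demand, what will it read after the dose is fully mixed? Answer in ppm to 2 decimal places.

(a) 8.65 L; (b) 7.31 ppm

(a) Alkalinity to neutralize: (235 − 166) = 69 mg/L as CaCO₃ × 55,500 L = 3830 g as CaCO₃.
(a) Equivalents of H⁺ required: 3830 ÷ 50 g/eq = 76.59 eq = 76.59 mol HCl.
(a) Mass of HCl: 76.59 × 36.5 = 2796 g.
(a) Mass of 29.1% solution: 2796 / 0.291 = 9607 g.
(a) Volume: 9607 g ÷ 1.11 g/mL = 8655 mL.

(b) Volume: 277,000 US gal × 3.785 L/gal = 1,048,445 L.
(b) Available chlorine delivered: 7180 g × 0.673 = 4832 g as Cl₂.
(b) Concentration rise: 4832 g / 1,048,445 L = 4.609 mg/L = 4.61 ppm.
(b) Final FC: 2.7 + 4.61 = 7.31 ppm.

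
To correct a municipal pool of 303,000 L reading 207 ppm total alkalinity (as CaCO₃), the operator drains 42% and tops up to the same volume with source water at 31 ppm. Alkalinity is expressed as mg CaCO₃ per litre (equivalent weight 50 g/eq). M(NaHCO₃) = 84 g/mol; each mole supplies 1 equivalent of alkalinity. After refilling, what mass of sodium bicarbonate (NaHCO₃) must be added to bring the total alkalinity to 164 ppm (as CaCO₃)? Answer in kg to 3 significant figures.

After draining 42% and refilling: 207 × 0.58 + 31 × 0.42 = 133.08 ppm.
Deficit to target: 164 − 133.08 = 30.92 mg/L.
As CaCO₃: 30.92 mg/L × 303,000 L = 9369 g; ÷ 50 g/eq ÷ 1 = 187.4 mol NaHCO₃.
Mass: 187.4 × 84 = 15,740 g.

15.7 kg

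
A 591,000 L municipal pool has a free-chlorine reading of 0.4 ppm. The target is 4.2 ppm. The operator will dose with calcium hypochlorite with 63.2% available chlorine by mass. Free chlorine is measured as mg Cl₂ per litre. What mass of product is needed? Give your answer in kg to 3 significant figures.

Chlorine deficit: 4.2 − 0.4 = 3.8 ppm = 3.8 mg/L as Cl₂.
Cl₂ equivalent needed: 3.8 mg/L × 591,000 L = 2,246,000 mg = 2246 g.
Product at 63.2% available chlorine: 2246 / 0.632 = 3553 g.

3.55 kg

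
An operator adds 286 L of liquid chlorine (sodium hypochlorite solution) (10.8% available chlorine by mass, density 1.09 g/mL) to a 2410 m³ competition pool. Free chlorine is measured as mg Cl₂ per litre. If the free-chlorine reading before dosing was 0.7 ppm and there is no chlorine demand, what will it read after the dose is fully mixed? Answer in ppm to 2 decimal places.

14.67 ppm

Volume: 2410 m³ = 2,410,000 L.
Mass of solution: 286 L × 1000 mL/L × 1.09 g/mL = 311,700 g.
Available chlorine delivered: 311,700 g × 0.108 = 33,670 g as Cl₂.
Concentration rise: 33,670 g / 2,410,000 L = 13.97 mg/L = 13.97 ppm.
Final FC: 0.7 + 13.97 = 14.67 ppm.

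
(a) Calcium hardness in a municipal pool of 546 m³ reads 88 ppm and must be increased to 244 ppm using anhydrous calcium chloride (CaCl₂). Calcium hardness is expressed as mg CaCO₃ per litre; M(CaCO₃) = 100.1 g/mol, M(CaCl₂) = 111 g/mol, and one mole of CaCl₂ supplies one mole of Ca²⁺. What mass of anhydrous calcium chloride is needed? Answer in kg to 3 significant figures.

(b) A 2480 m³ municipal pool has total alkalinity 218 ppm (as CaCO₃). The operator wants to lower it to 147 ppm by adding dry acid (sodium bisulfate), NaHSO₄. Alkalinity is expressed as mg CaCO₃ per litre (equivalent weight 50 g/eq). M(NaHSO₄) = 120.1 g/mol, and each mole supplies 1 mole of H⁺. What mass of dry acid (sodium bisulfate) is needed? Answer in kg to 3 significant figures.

(a) Volume: 546 m³ = 546,000 L.
(a) Hardness to add: (244 − 88) = 156 mg/L as CaCO₃ × 546,000 L = 85,180 g as CaCO₃.
(a) Moles of Ca²⁺ (1 mol Ca²⁺ ≡ 1 mol CaCO₃): 85,180 / 100.1 g/mol = 850.9 mol.
(a) Mass of CaCl₂: 850.9 × 111 = 94,450 g.

(b) Volume: 2480 m³ = 2,480,000 L.
(b) Alkalinity to neutralize: (218 − 147) = 71 mg/L as CaCO₃ × 2,480,000 L = 176,100 g as CaCO₃.
(b) Equivalents of H⁺ required: 176,100 ÷ 50 g/eq = 3522 eq = 3522 mol NaHSO₄.
(b) Mass of NaHSO₄: 3522 × 120.1 = 422,900 g.

(a) 94.5 kg; (b) 423 kg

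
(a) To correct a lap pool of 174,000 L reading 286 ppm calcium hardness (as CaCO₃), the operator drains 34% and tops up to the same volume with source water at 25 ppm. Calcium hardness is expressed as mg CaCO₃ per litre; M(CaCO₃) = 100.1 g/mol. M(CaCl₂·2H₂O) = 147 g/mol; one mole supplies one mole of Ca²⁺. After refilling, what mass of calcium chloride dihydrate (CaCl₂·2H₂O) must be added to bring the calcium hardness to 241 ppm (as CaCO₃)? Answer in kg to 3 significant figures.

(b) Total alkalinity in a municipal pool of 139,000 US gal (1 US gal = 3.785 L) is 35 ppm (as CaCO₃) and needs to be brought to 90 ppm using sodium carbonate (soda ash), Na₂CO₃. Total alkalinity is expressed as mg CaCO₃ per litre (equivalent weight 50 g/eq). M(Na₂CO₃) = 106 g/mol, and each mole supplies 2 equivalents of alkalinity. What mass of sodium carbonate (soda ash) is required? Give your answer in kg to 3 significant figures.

(a) 11.2 kg; (b) 30.7 kg

(a) After draining 34% and refilling: 286 × 0.66 + 25 × 0.34 = 197.26 ppm.
(a) Deficit to target: 241 − 197.26 = 43.74 mg/L.
(a) As CaCO₃: 43.74 mg/L × 174,000 L = 7611 g; ÷ 100.1 = 76.03 mol Ca²⁺.
(a) Mass: 76.03 × 147 = 11,180 g.

(b) Volume: 139,000 US gal × 3.785 L/gal = 526,115 L.
(b) Alkalinity to add: (90 − 35) = 55 mg/L as CaCO₃ × 526,115 L = 28,940 g as CaCO₃.
(b) Equivalents: 28,940 g ÷ 50 g/eq = 578.7 eq.
(b) Each mole of Na₂CO₃ supplies 2 eq, so 578.7 / 2 = 289.4 mol.
(b) Mass: 289.4 mol × 106 g/mol = 30,670 g.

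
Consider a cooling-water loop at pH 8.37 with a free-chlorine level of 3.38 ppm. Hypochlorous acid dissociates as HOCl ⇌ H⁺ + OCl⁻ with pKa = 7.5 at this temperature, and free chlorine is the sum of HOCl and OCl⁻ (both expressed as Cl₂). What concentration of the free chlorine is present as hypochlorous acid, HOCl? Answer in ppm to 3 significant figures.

0.402 ppm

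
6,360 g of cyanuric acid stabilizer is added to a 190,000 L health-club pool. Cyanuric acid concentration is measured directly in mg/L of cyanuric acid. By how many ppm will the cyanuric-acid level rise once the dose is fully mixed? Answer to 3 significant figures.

33.5 ppm

Rise: 6,360 g / 190,000 L × 1000 = 33.47 mg/L.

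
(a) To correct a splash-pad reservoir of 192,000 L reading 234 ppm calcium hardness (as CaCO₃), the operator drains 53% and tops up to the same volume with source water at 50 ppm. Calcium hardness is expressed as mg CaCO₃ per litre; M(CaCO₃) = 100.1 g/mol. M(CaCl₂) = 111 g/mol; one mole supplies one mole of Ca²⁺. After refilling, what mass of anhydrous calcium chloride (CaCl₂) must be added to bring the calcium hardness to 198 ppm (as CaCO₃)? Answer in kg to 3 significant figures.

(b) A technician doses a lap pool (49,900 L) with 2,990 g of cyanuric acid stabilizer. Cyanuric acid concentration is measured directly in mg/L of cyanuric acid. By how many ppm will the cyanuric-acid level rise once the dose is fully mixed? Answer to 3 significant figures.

(a) After draining 53% and refilling: 234 × 0.47 + 50 × 0.53 = 136.48 ppm.
(a) Deficit to target: 198 − 136.48 = 61.52 mg/L.
(a) As CaCO₃: 61.52 mg/L × 192,000 L = 11,810 g; ÷ 100.1 = 118 mol Ca²⁺.
(a) Mass: 118 × 111 = 13,100 g.

(b) Rise: 2,990 g / 49,900 L × 1000 = 59.92 mg/L.

(a) 13.1 kg; (b) 59.9 ppm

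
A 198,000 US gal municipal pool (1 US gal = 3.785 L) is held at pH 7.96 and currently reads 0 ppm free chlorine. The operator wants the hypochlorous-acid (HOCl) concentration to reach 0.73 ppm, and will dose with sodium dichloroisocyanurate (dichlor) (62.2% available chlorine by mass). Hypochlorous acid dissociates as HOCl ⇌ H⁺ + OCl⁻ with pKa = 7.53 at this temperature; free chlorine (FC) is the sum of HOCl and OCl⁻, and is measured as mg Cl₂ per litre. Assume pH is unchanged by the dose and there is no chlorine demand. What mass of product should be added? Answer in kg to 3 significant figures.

Volume: 198,000 US gal × 3.785 L/gal = 749,430 L.
[OCl⁻]/[HOCl] = 10^(pH − pKa) = 10^(7.96 − 7.53) = 2.692; fraction as HOCl = 1/(1 + 2.692) = 0.2709.
Free chlorine required for 0.73 ppm HOCl: 0.73 / 0.2709 = 2.695 ppm.
FC to add: 2.695 − 0 = 2.695 mg/L as Cl₂.
Cl₂ equivalent: 2.695 mg/L × 749,430 L = 2020 g.
Product at 62.2% available Cl: 2020 / 0.622 = 3247 g.

3.25 kg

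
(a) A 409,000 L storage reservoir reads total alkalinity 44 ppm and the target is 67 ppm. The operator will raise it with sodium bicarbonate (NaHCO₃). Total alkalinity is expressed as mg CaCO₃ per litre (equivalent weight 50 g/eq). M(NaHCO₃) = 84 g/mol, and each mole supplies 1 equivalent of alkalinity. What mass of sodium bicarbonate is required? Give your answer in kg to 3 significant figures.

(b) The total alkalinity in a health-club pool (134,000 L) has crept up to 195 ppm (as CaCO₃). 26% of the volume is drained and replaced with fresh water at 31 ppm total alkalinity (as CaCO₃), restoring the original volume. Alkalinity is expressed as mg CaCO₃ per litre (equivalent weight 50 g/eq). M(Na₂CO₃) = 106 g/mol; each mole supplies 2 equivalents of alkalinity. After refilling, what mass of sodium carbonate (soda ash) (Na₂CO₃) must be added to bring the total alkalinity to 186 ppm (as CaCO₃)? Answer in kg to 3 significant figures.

(a) Alkalinity to add: (67 − 44) = 23 mg/L as CaCO₃ × 409,000 L = 9407 g as CaCO₃.
(a) Equivalents: 9407 g ÷ 50 g/eq = 188.1 eq.
(a) NaHCO₃ supplies 1 eq per mole → 188.1 mol.
(a) Mass: 188.1 mol × 84 g/mol = 15,800 g.

(b) After draining 26% and refilling: 195 × 0.74 + 31 × 0.26 = 152.36 ppm.
(b) Deficit to target: 186 − 152.36 = 33.64 mg/L.
(b) As CaCO₃: 33.64 mg/L × 134,000 L = 4508 g; ÷ 50 g/eq ÷ 2 = 45.08 mol Na₂CO₃.
(b) Mass: 45.08 × 106 = 4778 g.

(a) 15.8 kg; (b) 4.78 kg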